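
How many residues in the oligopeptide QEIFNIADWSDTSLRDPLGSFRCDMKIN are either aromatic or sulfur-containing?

Aromatic: F, W, Y. Sulfur-containing: C, M.
Aromatic residues here: F4, W9, F21 (3).
Sulfur-containing residues here: C23, M25 (2).
The two groups share no amino acid, so total = 3 + 2 = 5.

5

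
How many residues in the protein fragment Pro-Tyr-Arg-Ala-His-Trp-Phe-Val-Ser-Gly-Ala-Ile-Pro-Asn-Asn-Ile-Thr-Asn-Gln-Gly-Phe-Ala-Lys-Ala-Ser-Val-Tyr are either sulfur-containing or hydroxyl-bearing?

5

Sulfur-containing: C, M. Hydroxyl-bearing: S, T, Y.
Sulfur-containing residues here: none (0).
Hydroxyl-bearing residues here: Tyr2, Ser9, Thr17, Ser25, Tyr27 (5).
The two groups share no amino acid, so total = 0 + 5 = 5.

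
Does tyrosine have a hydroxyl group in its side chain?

Serine (S), threonine (T), and tyrosine (Y) each carry a hydroxyl group on the side chain.
Tyrosine is in this group.

Yes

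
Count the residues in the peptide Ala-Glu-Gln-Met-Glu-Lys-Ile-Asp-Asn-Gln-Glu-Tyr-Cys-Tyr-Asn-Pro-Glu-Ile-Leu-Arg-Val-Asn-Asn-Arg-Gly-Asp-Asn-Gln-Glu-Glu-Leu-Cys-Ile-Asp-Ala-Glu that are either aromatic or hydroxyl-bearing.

Aromatic: F, W, Y. Hydroxyl-bearing: S, T, Y.
Aromatic residues here: Tyr12, Tyr14 (2).
Hydroxyl-bearing residues here: Tyr12, Tyr14 (2).
Y is in both groups, so the 2 Y residues must not be double-counted.
Total = 2 + 2 − 2 = 2.

2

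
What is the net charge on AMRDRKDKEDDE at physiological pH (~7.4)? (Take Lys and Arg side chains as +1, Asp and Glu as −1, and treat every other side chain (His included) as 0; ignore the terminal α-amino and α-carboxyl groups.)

Positive (K, R): R3, R5, K6, K8 → +4.
Negative (D, E): D4, D7, E9, D10, D11, E12 → −6.
Net charge = (+4) + (−6) = −2.

-2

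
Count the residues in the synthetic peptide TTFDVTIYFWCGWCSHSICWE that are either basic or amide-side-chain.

Basic: H, K, R. Amide-side-chain: N, Q.
Basic residues here: H16 (1).
Amide-side-chain residues here: none (0).
The two groups share no amino acid, so total = 1 + 0 = 1.

1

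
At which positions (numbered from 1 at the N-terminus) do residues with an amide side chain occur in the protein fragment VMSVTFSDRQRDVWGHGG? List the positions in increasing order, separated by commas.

10

The amide-side-chain residues are Asn (N) and Gln (Q).
Matching residues: Q10.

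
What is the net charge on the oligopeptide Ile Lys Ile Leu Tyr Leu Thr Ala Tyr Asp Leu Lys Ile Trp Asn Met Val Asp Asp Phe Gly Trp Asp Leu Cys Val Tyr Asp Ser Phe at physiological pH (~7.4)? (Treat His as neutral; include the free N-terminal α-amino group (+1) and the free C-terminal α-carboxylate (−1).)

-3

At pH ~7.4 the Lys and Arg side chains are protonated (+1), the Asp and Glu side chains are deprotonated (−1), and with His taken as neutral all other side chains carry no charge.
Positive (K, R): Lys2, Lys12 → +2.
Negative (D, E): Asp10, Asp18, Asp19, Asp23, Asp28 → −5.
The N-terminus (+1) and C-terminus (−1) cancel.
Net charge = (+2) + (−5) = −3.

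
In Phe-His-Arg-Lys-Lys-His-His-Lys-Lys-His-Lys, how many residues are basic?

The basic amino acids are Lys (K), Arg (R), and His (H).
Matching residues: His2, Arg3, Lys4, Lys5, His6, His7, Lys8, Lys9, His10, Lys11.

10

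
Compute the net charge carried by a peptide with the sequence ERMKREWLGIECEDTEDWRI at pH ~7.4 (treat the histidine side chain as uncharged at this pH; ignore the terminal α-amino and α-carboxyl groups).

Near pH 7.4, K and R contribute +1 each, D and E contribute −1 each, and every other side chain (His included, as stated) is uncharged.
Positive (K, R): R2, K4, R5, R19 → +4.
Negative (D, E): E1, E6, E11, E13, D14, E16, D17 → −7.
Net charge = (+4) + (−7) = −3.

-3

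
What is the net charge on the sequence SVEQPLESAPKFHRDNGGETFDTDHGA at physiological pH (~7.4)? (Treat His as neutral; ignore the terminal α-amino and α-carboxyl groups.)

-4

The side chains ionized at physiological pH are Lys/Arg (+1) and Asp/Glu (−1); with His treated as neutral, nothing else contributes.
Positive (K, R): K11, R14 → +2.
Negative (D, E): E3, E7, D15, E19, D22, D24 → −6.
Net charge = (+2) + (−6) = −4.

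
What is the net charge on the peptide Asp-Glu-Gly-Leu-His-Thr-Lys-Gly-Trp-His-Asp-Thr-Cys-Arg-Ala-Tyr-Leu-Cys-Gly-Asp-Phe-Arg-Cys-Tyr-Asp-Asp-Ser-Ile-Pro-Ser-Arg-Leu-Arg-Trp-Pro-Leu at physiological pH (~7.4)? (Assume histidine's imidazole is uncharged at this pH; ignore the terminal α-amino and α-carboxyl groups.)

Near pH 7.4, K and R contribute +1 each, D and E contribute −1 each, and every other side chain (His included, as stated) is uncharged.
Positive (K, R): Lys7, Arg14, Arg22, Arg31, Arg33 → +5.
Negative (D, E): Asp1, Glu2, Asp11, Asp20, Asp25, Asp26 → −6.
Net charge = (+5) + (−6) = −1.

-1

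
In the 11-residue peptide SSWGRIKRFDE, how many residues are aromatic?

F, W, and Y each carry an aromatic ring on the side chain.
Matching residues: W3, F9.

2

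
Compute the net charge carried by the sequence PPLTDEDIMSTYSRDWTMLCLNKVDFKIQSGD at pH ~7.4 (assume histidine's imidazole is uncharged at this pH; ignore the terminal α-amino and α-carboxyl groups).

-3

The side chains ionized at physiological pH are Lys/Arg (+1) and Asp/Glu (−1); with His treated as neutral, nothing else contributes.
Positive (K, R): R14, K23, K27 → +3.
Negative (D, E): D5, E6, D7, D15, D25, D32 → −6.
Net charge = (+3) + (−6) = −3.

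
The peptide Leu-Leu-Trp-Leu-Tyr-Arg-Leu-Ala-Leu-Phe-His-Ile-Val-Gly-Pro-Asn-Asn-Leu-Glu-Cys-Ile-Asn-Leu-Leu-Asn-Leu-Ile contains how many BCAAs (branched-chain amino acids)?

13

Valine (V), leucine (L), and isoleucine (I) are the branched-chain amino acids.
Matching residues: Leu1, Leu2, Leu4, Leu7, Leu9, Ile12, Val13, Leu18, Ile21, Leu23, Leu24, Leu26, Ile27.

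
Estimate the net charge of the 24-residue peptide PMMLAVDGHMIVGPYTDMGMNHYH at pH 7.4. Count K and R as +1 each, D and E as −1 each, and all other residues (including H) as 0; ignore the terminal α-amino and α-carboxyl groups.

-2

Positive (K, R): none → +0.
Negative (D, E): D7, D17 → −2.
Net charge = (+0) + (−2) = −2.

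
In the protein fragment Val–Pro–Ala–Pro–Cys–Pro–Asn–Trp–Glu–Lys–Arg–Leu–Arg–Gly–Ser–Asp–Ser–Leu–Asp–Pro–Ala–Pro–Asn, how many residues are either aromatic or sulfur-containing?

2

Aromatic: F, W, Y. Sulfur-containing: C, M.
Aromatic residues here: Trp8 (1).
Sulfur-containing residues here: Cys5 (1).
The two groups share no amino acid, so total = 1 + 1 = 2.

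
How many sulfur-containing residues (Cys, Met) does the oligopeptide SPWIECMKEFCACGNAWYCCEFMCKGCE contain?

Matching residues: C6, M7, C11, C13, C19, C20, M23, C24, C27.

9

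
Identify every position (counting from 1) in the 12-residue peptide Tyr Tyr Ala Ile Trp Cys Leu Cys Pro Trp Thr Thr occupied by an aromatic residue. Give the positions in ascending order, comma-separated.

1, 2, 5, 10

F, W, and Y each carry an aromatic ring on the side chain.
Matching residues: Tyr1, Tyr2, Trp5, Trp10.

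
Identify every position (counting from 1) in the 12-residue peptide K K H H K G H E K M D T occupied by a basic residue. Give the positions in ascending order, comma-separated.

Matching residues: K1, K2, H3, H4, K5, H7, K9.

1, 2, 3, 4, 5, 7, 9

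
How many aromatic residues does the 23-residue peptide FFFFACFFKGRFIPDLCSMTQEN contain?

7

The aromatic amino acids are Phe (F, benzyl), Trp (W, indole), and Tyr (Y, phenol).
Matching residues: F1, F2, F3, F4, F7, F8, F12.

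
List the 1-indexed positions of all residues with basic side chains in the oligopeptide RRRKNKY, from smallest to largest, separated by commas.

1, 2, 3, 4, 6

K, R, and H are the three residues with basic side chains (ε-amine, guanidinium, and imidazole respectively).
Matching residues: R1, R2, R3, K4, K6.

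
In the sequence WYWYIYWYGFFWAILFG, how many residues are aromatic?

The aromatic amino acids are Phe (F, benzyl), Trp (W, indole), and Tyr (Y, phenol).
Matching residues: W1, Y2, W3, Y4, Y6, W7, Y8, F10, F11, W12, F16.

11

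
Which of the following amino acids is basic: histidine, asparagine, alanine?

K, R, and H are the three residues with basic side chains (ε-amine, guanidinium, and imidazole respectively).
Of the listed options, only histidine belongs to this group.

histidine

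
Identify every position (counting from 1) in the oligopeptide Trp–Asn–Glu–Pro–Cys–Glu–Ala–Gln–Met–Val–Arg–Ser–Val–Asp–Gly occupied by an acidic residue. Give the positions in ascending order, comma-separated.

3, 6, 14

Only D (aspartate) and E (glutamate) carry a side-chain carboxylic acid.
Matching residues: Glu3, Glu6, Asp14.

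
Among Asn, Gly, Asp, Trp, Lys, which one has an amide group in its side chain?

Asn

The amide-side-chain residues are Asn (N) and Gln (Q).
Of the listed options, only Asn belongs to this group.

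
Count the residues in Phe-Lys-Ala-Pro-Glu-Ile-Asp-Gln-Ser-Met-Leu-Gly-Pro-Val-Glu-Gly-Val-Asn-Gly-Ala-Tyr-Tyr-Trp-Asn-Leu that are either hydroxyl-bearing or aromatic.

5

Hydroxyl-bearing: S, T, Y. Aromatic: F, W, Y.
Hydroxyl-bearing residues here: Ser9, Tyr21, Tyr22 (3).
Aromatic residues here: Phe1, Tyr21, Tyr22, Trp23 (4).
Y is in both groups, so the 2 Y residues must not be double-counted.
Total = 3 + 4 − 2 = 5.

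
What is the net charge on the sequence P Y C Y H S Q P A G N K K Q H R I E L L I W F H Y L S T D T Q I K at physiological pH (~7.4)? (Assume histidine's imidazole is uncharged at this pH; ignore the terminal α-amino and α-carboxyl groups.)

+2

At pH ~7.4 the Lys and Arg side chains are protonated (+1), the Asp and Glu side chains are deprotonated (−1), and with His taken as neutral all other side chains carry no charge.
Positive (K, R): K12, K13, R16, K33 → +4.
Negative (D, E): E18, D29 → −2.
Net charge = (+4) + (−2) = +2.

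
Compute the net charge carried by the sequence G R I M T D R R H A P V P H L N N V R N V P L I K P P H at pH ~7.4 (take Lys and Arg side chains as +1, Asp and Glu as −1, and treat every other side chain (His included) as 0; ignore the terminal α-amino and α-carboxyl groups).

Positive (K, R): R2, R7, R8, R19, K25 → +5.
Negative (D, E): D6 → −1.
Net charge = (+5) + (−1) = +4.

+4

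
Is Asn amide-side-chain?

Only N (asparagine) and Q (glutamine) carry a side-chain carboxamide.
Asparagine is in this group.

Yes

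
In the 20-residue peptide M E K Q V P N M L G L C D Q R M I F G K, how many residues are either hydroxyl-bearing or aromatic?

1

Hydroxyl-bearing: S, T, Y. Aromatic: F, W, Y.
Hydroxyl-bearing residues here: none (0).
Aromatic residues here: F18 (1).
(Y belongs to both groups, but none appear in this sequence.) Total = 0 + 1 = 1.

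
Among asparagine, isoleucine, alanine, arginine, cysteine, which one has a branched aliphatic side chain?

isoleucine

The BCAAs are Val, Leu, and Ile — aliphatic side chains with a branch point.
Of the listed options, only isoleucine belongs to this group.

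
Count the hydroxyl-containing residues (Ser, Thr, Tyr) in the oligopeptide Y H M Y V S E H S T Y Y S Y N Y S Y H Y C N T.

14

Matching residues: Y1, Y4, S6, S9, T10, Y11, Y12, S13, Y14, Y16, S17, Y18, Y20, T23.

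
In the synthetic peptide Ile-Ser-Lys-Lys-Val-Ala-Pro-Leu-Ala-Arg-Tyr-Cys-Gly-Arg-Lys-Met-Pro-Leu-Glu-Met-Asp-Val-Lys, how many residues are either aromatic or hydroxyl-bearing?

2

Aromatic: F, W, Y. Hydroxyl-bearing: S, T, Y.
Aromatic residues here: Tyr11 (1).
Hydroxyl-bearing residues here: Ser2, Tyr11 (2).
Y is in both groups, so the 1 Y residue must not be double-counted.
Total = 1 + 2 − 1 = 2.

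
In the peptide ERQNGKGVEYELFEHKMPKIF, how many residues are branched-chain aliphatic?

3

Valine (V), leucine (L), and isoleucine (I) are the branched-chain amino acids.
Matching residues: V8, L12, I20.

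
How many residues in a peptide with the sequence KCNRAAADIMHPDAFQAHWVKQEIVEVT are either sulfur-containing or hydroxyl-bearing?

3

Sulfur-containing: C, M. Hydroxyl-bearing: S, T, Y.
Sulfur-containing residues here: C2, M10 (2).
Hydroxyl-bearing residues here: T28 (1).
The two groups share no amino acid, so total = 2 + 1 = 3.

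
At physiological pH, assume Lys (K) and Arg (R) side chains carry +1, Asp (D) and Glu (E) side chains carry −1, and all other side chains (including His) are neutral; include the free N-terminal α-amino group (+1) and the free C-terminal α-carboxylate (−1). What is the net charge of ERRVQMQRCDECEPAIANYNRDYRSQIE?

-1

Positive (K, R): R2, R3, R8, R21, R24 → +5.
Negative (D, E): E1, D10, E11, E13, D22, E28 → −6.
The N-terminus (+1) and C-terminus (−1) cancel.
Net charge = (+5) + (−6) = −1.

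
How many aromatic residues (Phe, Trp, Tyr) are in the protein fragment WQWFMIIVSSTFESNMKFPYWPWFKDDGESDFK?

10

Matching residues: W1, W3, F4, F12, F18, Y20, W21, W23, F24, F32.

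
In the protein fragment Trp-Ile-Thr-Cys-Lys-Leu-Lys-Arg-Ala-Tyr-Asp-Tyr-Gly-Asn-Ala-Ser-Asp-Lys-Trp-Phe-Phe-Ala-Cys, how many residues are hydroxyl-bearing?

4

Serine (S), threonine (T), and tyrosine (Y) each carry a hydroxyl group on the side chain.
Matching residues: Thr3, Tyr10, Tyr12, Ser16.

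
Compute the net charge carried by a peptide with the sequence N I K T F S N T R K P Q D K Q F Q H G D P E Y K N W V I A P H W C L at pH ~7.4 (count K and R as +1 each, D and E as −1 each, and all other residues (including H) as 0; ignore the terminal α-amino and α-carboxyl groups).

+2

Positive (K, R): K3, R9, K10, K14, K24 → +5.
Negative (D, E): D13, D20, E22 → −3.
Net charge = (+5) + (−3) = +2.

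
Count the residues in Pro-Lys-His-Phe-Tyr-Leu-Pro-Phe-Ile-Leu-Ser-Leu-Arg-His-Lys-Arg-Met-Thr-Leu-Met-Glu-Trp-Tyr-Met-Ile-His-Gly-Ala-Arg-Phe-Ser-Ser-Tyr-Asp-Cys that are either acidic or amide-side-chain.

Acidic: D, E. Amide-side-chain: N, Q.
Acidic residues here: Glu21, Asp34 (2).
Amide-side-chain residues here: none (0).
The two groups share no amino acid, so total = 2 + 0 = 2.

2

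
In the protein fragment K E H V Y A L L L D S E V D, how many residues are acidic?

Aspartate (D) and glutamate (E) have carboxylic-acid side chains and are the acidic amino acids.
Matching residues: E2, D10, E12, D14.

4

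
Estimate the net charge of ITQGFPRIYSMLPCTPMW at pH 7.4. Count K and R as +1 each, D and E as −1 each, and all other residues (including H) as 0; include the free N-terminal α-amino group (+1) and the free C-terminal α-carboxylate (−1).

Positive (K, R): R7 → +1.
Negative (D, E): none → −0.
The N-terminus (+1) and C-terminus (−1) cancel.
Net charge = (+1) + (−0) = +1.

+1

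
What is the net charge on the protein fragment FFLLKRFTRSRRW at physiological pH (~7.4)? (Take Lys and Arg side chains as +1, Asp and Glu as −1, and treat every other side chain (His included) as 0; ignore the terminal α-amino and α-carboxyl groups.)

+5

Positive (K, R): K5, R6, R9, R11, R12 → +5.
Negative (D, E): none → −0.
Net charge = (+5) + (−0) = +5.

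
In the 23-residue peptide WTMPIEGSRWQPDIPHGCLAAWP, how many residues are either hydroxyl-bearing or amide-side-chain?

Hydroxyl-bearing: S, T, Y. Amide-side-chain: N, Q.
Hydroxyl-bearing residues here: T2, S8 (2).
Amide-side-chain residues here: Q11 (1).
The two groups share no amino acid, so total = 2 + 1 = 3.

3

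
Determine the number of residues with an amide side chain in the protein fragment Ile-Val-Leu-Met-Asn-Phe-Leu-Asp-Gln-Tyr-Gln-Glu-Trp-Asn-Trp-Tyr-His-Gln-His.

5

Only N (asparagine) and Q (glutamine) carry a side-chain carboxamide.
Matching residues: Asn5, Gln9, Gln11, Asn14, Gln18.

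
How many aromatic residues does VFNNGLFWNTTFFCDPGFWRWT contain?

8

The aromatic amino acids are Phe (F, benzyl), Trp (W, indole), and Tyr (Y, phenol).
Matching residues: F2, F7, W8, F12, F13, F18, W19, W21.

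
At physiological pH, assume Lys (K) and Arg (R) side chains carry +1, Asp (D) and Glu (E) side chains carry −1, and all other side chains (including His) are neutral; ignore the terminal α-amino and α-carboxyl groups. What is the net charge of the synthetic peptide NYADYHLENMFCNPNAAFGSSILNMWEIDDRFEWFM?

Positive (K, R): R31 → +1.
Negative (D, E): D4, E8, E27, D29, D30, E33 → −6.
Net charge = (+1) + (−6) = −5.

-5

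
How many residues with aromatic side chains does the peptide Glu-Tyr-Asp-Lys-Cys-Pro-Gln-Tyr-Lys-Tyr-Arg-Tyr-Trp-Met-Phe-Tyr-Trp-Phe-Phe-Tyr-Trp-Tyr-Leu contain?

13

Phenylalanine (F), tryptophan (W), and tyrosine (Y) have aromatic ring side chains.
Matching residues: Tyr2, Tyr8, Tyr10, Tyr12, Trp13, Phe15, Tyr16, Trp17, Phe18, Phe19, Tyr20, Trp21, Tyr22.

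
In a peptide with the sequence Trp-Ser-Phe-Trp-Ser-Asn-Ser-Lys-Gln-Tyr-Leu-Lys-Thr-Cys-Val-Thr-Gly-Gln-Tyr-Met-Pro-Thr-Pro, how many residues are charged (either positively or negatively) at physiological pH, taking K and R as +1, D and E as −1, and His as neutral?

Charged side chains at pH ~7.4: K, R (positive); D, E (negative).
Matching residues: Lys8, Lys12.

2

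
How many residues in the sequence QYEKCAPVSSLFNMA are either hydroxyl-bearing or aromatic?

Hydroxyl-bearing: S, T, Y. Aromatic: F, W, Y.
Hydroxyl-bearing residues here: Y2, S9, S10 (3).
Aromatic residues here: Y2, F12 (2).
Y is in both groups, so the 1 Y residue must not be double-counted.
Total = 3 + 2 − 1 = 4.

4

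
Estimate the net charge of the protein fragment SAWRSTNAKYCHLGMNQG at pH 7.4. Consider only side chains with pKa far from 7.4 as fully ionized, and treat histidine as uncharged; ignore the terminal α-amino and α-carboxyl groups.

+2

The side chains ionized at physiological pH are Lys/Arg (+1) and Asp/Glu (−1); with His treated as neutral, nothing else contributes.
Positive (K, R): R4, K9 → +2.
Negative (D, E): none → −0.
Net charge = (+2) + (−0) = +2.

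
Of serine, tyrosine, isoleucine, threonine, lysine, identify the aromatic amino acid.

The aromatic amino acids are Phe (F, benzyl), Trp (W, indole), and Tyr (Y, phenol).
Of the listed options, only tyrosine belongs to this group.

tyrosine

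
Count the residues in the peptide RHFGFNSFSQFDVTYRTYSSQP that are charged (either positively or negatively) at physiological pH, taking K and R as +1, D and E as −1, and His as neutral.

3

Charged side chains at pH ~7.4: K, R (positive); D, E (negative).
Matching residues: R1, D12, R16.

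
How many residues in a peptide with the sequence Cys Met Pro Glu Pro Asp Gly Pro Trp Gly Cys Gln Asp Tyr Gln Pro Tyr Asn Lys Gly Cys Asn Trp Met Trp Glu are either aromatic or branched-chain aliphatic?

5

Aromatic: F, W, Y. Branched-chain aliphatic: I, L, V.
Aromatic residues here: Trp9, Tyr14, Tyr17, Trp23, Trp25 (5).
Branched-chain aliphatic residues here: none (0).
The two groups share no amino acid, so total = 5 + 0 = 5.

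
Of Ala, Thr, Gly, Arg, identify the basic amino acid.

The basic amino acids are Lys (K), Arg (R), and His (H).
Of the listed options, only Arg belongs to this group.

Arg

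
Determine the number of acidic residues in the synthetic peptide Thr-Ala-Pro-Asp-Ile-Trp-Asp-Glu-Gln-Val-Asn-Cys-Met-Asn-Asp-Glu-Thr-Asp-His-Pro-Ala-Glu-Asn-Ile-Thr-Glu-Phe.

Only D (aspartate) and E (glutamate) carry a side-chain carboxylic acid.
Matching residues: Asp4, Asp7, Glu8, Asp15, Glu16, Asp18, Glu22, Glu26.

8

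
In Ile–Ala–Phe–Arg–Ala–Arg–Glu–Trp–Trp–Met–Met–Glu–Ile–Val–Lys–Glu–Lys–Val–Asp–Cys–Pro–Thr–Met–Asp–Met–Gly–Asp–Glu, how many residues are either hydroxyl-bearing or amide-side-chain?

1

Hydroxyl-bearing: S, T, Y. Amide-side-chain: N, Q.
Hydroxyl-bearing residues here: Thr22 (1).
Amide-side-chain residues here: none (0).
The two groups share no amino acid, so total = 1 + 0 = 1.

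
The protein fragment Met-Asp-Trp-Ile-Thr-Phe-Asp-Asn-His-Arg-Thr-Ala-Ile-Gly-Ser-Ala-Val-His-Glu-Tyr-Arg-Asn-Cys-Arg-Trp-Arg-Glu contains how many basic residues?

6

Lysine (K), arginine (R), and histidine (H) have basic, nitrogen-containing side chains.
Matching residues: His9, Arg10, His18, Arg21, Arg24, Arg26.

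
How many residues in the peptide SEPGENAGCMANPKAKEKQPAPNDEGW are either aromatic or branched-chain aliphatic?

Aromatic: F, W, Y. Branched-chain aliphatic: I, L, V.
Aromatic residues here: W27 (1).
Branched-chain aliphatic residues here: none (0).
The two groups share no amino acid, so total = 1 + 0 = 1.

1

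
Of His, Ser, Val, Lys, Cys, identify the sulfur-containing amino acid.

Cys

Cysteine (C, thiol) and methionine (M, thioether) are the two sulfur-containing amino acids.
Of the listed options, only Cys belongs to this group.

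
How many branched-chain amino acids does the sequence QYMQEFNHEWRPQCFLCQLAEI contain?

3

The BCAAs are Val, Leu, and Ile — aliphatic side chains with a branch point.
Matching residues: L16, L19, I22.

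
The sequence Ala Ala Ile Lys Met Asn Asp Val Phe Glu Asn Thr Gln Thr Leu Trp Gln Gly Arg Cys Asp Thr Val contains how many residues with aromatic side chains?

The aromatic amino acids are Phe (F, benzyl), Trp (W, indole), and Tyr (Y, phenol).
Matching residues: Phe9, Trp16.

2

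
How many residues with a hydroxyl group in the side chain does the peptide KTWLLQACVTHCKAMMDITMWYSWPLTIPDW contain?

S, T, and Y are the three residues with a side-chain hydroxyl.
Matching residues: T2, T10, T19, Y22, S23, T27.

6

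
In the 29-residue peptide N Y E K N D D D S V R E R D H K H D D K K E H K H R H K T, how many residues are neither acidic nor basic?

6

Acidic: D, E. Basic: K, R, H. All other residues are neither.
Matching residues: N1, Y2, N5, S9, V10, T29.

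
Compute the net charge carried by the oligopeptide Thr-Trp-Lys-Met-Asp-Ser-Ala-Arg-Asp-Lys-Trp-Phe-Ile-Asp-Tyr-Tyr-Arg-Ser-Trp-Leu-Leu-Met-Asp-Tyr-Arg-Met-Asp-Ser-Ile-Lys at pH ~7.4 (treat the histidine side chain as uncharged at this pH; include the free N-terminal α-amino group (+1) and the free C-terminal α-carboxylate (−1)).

The side chains ionized at physiological pH are Lys/Arg (+1) and Asp/Glu (−1); with His treated as neutral, nothing else contributes.
Positive (K, R): Lys3, Arg8, Lys10, Arg17, Arg25, Lys30 → +6.
Negative (D, E): Asp5, Asp9, Asp14, Asp23, Asp27 → −5.
The N-terminus (+1) and C-terminus (−1) cancel.
Net charge = (+6) + (−5) = +1.

+1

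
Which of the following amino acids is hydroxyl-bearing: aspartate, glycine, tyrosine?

Serine (S), threonine (T), and tyrosine (Y) each carry a hydroxyl group on the side chain.
Of the listed options, only tyrosine belongs to this group.

tyrosine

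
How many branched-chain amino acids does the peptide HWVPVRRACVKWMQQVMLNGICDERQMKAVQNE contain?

Valine (V), leucine (L), and isoleucine (I) are the branched-chain amino acids.
Matching residues: V3, V5, V10, V16, L18, I21, V30.

7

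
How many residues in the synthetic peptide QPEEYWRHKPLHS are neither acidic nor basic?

Acidic: D, E. Basic: K, R, H. All other residues are neither.
Matching residues: Q1, P2, Y5, W6, P10, L11, S13.

7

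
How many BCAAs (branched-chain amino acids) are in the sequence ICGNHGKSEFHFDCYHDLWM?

The BCAAs are Val, Leu, and Ile — aliphatic side chains with a branch point.
Matching residues: I1, L18.

2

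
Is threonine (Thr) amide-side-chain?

Only N (asparagine) and Q (glutamine) carry a side-chain carboxamide.
Threonine is not in this group.

No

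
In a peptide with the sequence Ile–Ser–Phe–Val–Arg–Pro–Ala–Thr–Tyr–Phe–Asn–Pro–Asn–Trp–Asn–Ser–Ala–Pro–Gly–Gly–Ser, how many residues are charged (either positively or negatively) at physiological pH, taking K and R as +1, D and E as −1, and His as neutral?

1

Charged side chains at pH ~7.4: K, R (positive); D, E (negative).
Matching residues: Arg5.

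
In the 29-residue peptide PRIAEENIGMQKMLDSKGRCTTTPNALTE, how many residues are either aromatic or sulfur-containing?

Aromatic: F, W, Y. Sulfur-containing: C, M.
Aromatic residues here: none (0).
Sulfur-containing residues here: M10, M13, C20 (3).
The two groups share no amino acid, so total = 0 + 3 = 3.

3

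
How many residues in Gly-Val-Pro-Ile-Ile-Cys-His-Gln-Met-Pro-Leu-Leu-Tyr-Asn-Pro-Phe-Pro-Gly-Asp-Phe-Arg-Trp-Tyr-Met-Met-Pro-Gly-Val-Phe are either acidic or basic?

3

Acidic: D, E. Basic: H, K, R.
Acidic residues here: Asp19 (1).
Basic residues here: His7, Arg21 (2).
The two groups share no amino acid, so total = 1 + 2 = 3.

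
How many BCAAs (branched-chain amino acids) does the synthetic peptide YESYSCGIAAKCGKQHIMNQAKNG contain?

V, L, and I make up the branched-chain aliphatic group.
Matching residues: I8, I17.

2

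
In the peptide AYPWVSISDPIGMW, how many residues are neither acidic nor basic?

13

Acidic: D, E. Basic: K, R, H. All other residues are neither.
Matching residues: A1, Y2, P3, W4, V5, S6, I7, S8, P10, I11, G12, M13, W14.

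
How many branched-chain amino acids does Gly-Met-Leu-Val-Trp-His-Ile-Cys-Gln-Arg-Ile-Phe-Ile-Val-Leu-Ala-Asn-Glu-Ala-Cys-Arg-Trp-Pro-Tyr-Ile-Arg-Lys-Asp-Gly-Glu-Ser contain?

8

The BCAAs are Val, Leu, and Ile — aliphatic side chains with a branch point.
Matching residues: Leu3, Val4, Ile7, Ile11, Ile13, Val14, Leu15, Ile25.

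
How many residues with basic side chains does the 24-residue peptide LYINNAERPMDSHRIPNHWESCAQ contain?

Lysine (K), arginine (R), and histidine (H) have basic, nitrogen-containing side chains.
Matching residues: R8, H13, R14, H18.

4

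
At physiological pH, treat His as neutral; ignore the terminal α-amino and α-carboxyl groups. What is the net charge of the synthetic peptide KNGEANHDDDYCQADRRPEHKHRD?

-2

The side chains ionized at physiological pH are Lys/Arg (+1) and Asp/Glu (−1); with His treated as neutral, nothing else contributes.
Positive (K, R): K1, R16, R17, K21, R23 → +5.
Negative (D, E): E4, D8, D9, D10, D15, E19, D24 → −7.
Net charge = (+5) + (−7) = −2.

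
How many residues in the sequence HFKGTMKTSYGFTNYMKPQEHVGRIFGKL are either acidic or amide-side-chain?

Acidic: D, E. Amide-side-chain: N, Q.
Acidic residues here: E20 (1).
Amide-side-chain residues here: N14, Q19 (2).
The two groups share no amino acid, so total = 1 + 2 = 3.

3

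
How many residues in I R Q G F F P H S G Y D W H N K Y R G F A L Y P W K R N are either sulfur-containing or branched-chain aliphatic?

2

Sulfur-containing: C, M. Branched-chain aliphatic: I, L, V.
Sulfur-containing residues here: none (0).
Branched-chain aliphatic residues here: I1, L22 (2).
The two groups share no amino acid, so total = 0 + 2 = 2.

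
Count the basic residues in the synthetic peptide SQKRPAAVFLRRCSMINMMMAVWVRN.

5

K, R, and H are the three residues with basic side chains (ε-amine, guanidinium, and imidazole respectively).
Matching residues: K3, R4, R11, R12, R25.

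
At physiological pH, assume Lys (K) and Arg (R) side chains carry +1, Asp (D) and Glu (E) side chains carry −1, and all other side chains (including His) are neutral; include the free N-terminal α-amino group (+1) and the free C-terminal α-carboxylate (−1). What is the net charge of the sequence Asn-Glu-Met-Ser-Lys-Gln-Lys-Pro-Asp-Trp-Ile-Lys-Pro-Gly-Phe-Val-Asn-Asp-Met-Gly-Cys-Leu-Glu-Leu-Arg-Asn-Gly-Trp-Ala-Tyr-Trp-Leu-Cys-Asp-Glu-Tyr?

Positive (K, R): Lys5, Lys7, Lys12, Arg25 → +4.
Negative (D, E): Glu2, Asp9, Asp18, Glu23, Asp34, Glu35 → −6.
The N-terminus (+1) and C-terminus (−1) cancel.
Net charge = (+4) + (−6) = −2.

-2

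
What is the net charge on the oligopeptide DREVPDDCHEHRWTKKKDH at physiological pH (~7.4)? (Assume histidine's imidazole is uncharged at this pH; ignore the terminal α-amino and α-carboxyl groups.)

-1

At pH ~7.4 the Lys and Arg side chains are protonated (+1), the Asp and Glu side chains are deprotonated (−1), and with His taken as neutral all other side chains carry no charge.
Positive (K, R): R2, R12, K15, K16, K17 → +5.
Negative (D, E): D1, E3, D6, D7, E10, D18 → −6.
Net charge = (+5) + (−6) = −1.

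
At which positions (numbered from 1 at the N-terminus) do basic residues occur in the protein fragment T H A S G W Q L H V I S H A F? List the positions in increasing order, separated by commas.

2, 9, 13

The basic amino acids are Lys (K), Arg (R), and His (H).
Matching residues: H2, H9, H13.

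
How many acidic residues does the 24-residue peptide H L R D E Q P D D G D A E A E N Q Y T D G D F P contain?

9

The acidic residues are Asp (D) and Glu (E), whose side chains end in a carboxylate group.
Matching residues: D4, E5, D8, D9, D11, E13, E15, D20, D22.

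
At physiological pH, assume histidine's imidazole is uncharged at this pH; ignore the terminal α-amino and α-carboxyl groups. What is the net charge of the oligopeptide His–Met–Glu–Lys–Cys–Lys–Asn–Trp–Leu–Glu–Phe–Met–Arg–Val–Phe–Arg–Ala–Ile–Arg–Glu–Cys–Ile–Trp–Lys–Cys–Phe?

At pH ~7.4 the Lys and Arg side chains are protonated (+1), the Asp and Glu side chains are deprotonated (−1), and with His taken as neutral all other side chains carry no charge.
Positive (K, R): Lys4, Lys6, Arg13, Arg16, Arg19, Lys24 → +6.
Negative (D, E): Glu3, Glu10, Glu20 → −3.
Net charge = (+6) + (−3) = +3.

+3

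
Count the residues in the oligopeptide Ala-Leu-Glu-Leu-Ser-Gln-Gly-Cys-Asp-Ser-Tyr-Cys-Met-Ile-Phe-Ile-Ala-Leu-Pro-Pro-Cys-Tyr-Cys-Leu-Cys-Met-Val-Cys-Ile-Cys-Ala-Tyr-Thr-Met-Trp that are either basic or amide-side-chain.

1

Basic: H, K, R. Amide-side-chain: N, Q.
Basic residues here: none (0).
Amide-side-chain residues here: Gln6 (1).
The two groups share no amino acid, so total = 0 + 1 = 1.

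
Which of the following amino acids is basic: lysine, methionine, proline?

lysine

K, R, and H are the three residues with basic side chains (ε-amine, guanidinium, and imidazole respectively).
Of the listed options, only lysine belongs to this group.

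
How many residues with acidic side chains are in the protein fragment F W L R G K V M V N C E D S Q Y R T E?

3

Only D (aspartate) and E (glutamate) carry a side-chain carboxylic acid.
Matching residues: E12, D13, E19.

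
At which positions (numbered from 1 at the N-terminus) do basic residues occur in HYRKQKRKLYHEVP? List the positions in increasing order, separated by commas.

1, 3, 4, 6, 7, 8, 11

Lysine (K), arginine (R), and histidine (H) have basic, nitrogen-containing side chains.
Matching residues: H1, R3, K4, K6, R7, K8, H11.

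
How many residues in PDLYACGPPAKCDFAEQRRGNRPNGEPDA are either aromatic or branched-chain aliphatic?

3

Aromatic: F, W, Y. Branched-chain aliphatic: I, L, V.
Aromatic residues here: Y4, F14 (2).
Branched-chain aliphatic residues here: L3 (1).
The two groups share no amino acid, so total = 2 + 1 = 3.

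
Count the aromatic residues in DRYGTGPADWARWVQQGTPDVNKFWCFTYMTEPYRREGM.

F, W, and Y each carry an aromatic ring on the side chain.
Matching residues: Y3, W10, W13, F24, W25, F27, Y29, Y34.

8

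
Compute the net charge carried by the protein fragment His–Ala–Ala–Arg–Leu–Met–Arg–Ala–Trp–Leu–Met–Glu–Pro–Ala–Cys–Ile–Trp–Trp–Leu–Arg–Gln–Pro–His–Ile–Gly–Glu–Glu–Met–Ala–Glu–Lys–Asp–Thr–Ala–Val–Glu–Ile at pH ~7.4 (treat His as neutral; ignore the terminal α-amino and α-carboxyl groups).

-2

At pH ~7.4 the Lys and Arg side chains are protonated (+1), the Asp and Glu side chains are deprotonated (−1), and with His taken as neutral all other side chains carry no charge.
Positive (K, R): Arg4, Arg7, Arg20, Lys31 → +4.
Negative (D, E): Glu12, Glu26, Glu27, Glu30, Asp32, Glu36 → −6.
Net charge = (+4) + (−6) = −2.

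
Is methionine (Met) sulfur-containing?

Only Cys (C) and Met (M) have a sulfur atom in the side chain.
Methionine is in this group.

Yes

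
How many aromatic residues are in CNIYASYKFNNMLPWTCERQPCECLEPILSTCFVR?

F, W, and Y each carry an aromatic ring on the side chain.
Matching residues: Y4, Y7, F9, W15, F33.

5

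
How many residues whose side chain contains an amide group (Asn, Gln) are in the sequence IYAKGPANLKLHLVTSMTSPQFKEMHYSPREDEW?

Matching residues: N8, Q21.

2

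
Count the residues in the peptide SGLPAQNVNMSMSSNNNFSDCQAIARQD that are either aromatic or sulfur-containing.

Aromatic: F, W, Y. Sulfur-containing: C, M.
Aromatic residues here: F18 (1).
Sulfur-containing residues here: M10, M12, C21 (3).
The two groups share no amino acid, so total = 1 + 3 = 4.

4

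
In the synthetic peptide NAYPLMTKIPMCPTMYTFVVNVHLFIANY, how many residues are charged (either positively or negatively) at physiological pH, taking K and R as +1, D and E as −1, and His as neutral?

Charged side chains at pH ~7.4: K, R (positive); D, E (negative).
Matching residues: K8.

1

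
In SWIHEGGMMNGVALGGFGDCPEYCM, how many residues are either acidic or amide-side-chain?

Acidic: D, E. Amide-side-chain: N, Q.
Acidic residues here: E5, D19, E22 (3).
Amide-side-chain residues here: N10 (1).
The two groups share no amino acid, so total = 3 + 1 = 4.

4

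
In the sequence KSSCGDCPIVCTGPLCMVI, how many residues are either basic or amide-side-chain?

1

Basic: H, K, R. Amide-side-chain: N, Q.
Basic residues here: K1 (1).
Amide-side-chain residues here: none (0).
The two groups share no amino acid, so total = 1 + 0 = 1.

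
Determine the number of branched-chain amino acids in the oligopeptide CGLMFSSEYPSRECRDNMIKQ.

V, L, and I make up the branched-chain aliphatic group.
Matching residues: L3, I19.

2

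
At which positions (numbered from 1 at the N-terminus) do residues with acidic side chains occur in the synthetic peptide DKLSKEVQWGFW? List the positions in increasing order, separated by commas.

1, 6

Aspartate (D) and glutamate (E) have carboxylic-acid side chains and are the acidic amino acids.
Matching residues: D1, E6.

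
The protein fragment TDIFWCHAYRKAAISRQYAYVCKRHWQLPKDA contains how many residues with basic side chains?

The basic amino acids are Lys (K), Arg (R), and His (H).
Matching residues: H7, R10, K11, R16, K23, R24, H25, K30.

8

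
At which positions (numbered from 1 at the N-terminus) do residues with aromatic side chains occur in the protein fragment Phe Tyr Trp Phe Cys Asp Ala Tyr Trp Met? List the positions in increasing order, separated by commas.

F, W, and Y each carry an aromatic ring on the side chain.
Matching residues: Phe1, Tyr2, Trp3, Phe4, Tyr8, Trp9.

1, 2, 3, 4, 8, 9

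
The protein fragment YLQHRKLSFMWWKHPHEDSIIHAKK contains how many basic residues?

9

K, R, and H are the three residues with basic side chains (ε-amine, guanidinium, and imidazole respectively).
Matching residues: H4, R5, K6, K13, H14, H16, H22, K24, K25.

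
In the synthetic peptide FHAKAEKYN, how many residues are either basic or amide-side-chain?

Basic: H, K, R. Amide-side-chain: N, Q.
Basic residues here: H2, K4, K7 (3).
Amide-side-chain residues here: N9 (1).
The two groups share no amino acid, so total = 3 + 1 = 4.

4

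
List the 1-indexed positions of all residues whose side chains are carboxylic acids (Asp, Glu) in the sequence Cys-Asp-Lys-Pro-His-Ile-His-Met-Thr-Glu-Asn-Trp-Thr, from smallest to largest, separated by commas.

Matching residues: Asp2, Glu10.

2, 10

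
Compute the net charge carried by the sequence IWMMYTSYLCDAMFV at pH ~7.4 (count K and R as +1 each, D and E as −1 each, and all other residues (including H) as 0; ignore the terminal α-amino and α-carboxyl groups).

Positive (K, R): none → +0.
Negative (D, E): D11 → −1.
Net charge = (+0) + (−1) = −1.

-1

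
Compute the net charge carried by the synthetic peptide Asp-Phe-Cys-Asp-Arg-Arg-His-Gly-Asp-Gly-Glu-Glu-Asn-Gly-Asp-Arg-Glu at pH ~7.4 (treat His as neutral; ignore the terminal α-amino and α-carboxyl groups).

Near pH 7.4, K and R contribute +1 each, D and E contribute −1 each, and every other side chain (His included, as stated) is uncharged.
Positive (K, R): Arg5, Arg6, Arg16 → +3.
Negative (D, E): Asp1, Asp4, Asp9, Glu11, Glu12, Asp15, Glu17 → −7.
Net charge = (+3) + (−7) = −4.

-4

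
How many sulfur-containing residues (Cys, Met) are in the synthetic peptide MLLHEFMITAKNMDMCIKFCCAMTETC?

Matching residues: M1, M7, M13, M15, C16, C20, C21, M23, C27.

9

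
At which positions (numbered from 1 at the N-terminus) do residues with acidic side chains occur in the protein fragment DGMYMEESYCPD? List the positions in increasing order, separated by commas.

Aspartate (D) and glutamate (E) have carboxylic-acid side chains and are the acidic amino acids.
Matching residues: D1, E6, E7, D12.

1, 6, 7, 12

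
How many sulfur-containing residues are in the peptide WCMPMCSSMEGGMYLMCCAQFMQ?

10

The sulfur-bearing residues are cysteine (–SH) and methionine (–S–CH₃).
Matching residues: C2, M3, M5, C6, M9, M13, M16, C17, C18, M22.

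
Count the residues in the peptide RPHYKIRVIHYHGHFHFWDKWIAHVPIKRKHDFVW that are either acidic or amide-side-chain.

Acidic: D, E. Amide-side-chain: N, Q.
Acidic residues here: D19, D32 (2).
Amide-side-chain residues here: none (0).
The two groups share no amino acid, so total = 2 + 0 = 2.

2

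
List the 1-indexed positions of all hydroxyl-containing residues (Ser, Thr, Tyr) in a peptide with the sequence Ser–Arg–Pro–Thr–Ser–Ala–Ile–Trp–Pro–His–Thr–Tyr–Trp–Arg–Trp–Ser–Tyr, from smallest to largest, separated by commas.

1, 4, 5, 11, 12, 16, 17

Matching residues: Ser1, Thr4, Ser5, Thr11, Tyr12, Ser16, Tyr17.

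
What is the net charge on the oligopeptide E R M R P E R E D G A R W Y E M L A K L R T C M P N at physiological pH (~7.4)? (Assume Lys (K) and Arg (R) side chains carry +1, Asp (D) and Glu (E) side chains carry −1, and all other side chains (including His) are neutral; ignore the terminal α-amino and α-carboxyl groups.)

Positive (K, R): R2, R4, R7, R12, K19, R21 → +6.
Negative (D, E): E1, E6, E8, D9, E15 → −5.
Net charge = (+6) + (−5) = +1.

+1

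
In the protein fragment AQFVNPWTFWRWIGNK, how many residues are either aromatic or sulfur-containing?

Aromatic: F, W, Y. Sulfur-containing: C, M.
Aromatic residues here: F3, W7, F9, W10, W12 (5).
Sulfur-containing residues here: none (0).
The two groups share no amino acid, so total = 5 + 0 = 5.

5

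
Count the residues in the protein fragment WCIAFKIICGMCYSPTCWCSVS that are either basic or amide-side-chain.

1

Basic: H, K, R. Amide-side-chain: N, Q.
Basic residues here: K6 (1).
Amide-side-chain residues here: none (0).
The two groups share no amino acid, so total = 1 + 0 = 1.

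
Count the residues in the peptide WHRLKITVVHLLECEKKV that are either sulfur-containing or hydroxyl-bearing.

Sulfur-containing: C, M. Hydroxyl-bearing: S, T, Y.
Sulfur-containing residues here: C14 (1).
Hydroxyl-bearing residues here: T7 (1).
The two groups share no amino acid, so total = 1 + 1 = 2.

2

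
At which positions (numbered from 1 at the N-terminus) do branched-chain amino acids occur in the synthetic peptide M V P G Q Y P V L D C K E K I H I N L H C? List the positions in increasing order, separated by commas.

2, 8, 9, 15, 17, 19

The BCAAs are Val, Leu, and Ile — aliphatic side chains with a branch point.
Matching residues: V2, V8, L9, I15, I17, L19.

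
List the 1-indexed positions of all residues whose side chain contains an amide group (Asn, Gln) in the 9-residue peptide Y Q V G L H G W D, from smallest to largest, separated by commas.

Matching residues: Q2.

2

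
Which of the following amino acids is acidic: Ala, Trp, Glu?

Glu

The acidic residues are Asp (D) and Glu (E), whose side chains end in a carboxylate group.
Of the listed options, only Glu belongs to this group.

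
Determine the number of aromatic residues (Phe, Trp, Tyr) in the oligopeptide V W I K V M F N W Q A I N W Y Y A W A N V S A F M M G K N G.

Matching residues: W2, F7, W9, W14, Y15, Y16, W18, F24.

8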